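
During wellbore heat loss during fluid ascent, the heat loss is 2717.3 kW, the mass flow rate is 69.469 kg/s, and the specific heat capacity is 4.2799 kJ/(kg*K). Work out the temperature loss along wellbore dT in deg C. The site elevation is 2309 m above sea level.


dT = Q_loss / (mdot * cp)
dT = 2717.3 / (69.469 * 4.2799)
dT = 9.139300 K
Convert (temperature difference, 1 K = 1 deg C): 9.139300 K = 9.139300 deg C
dT = 9.1393 deg C


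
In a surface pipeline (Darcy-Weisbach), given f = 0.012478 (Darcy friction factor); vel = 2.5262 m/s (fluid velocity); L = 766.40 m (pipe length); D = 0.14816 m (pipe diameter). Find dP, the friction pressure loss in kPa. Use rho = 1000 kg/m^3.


dP = f * (L/D) * (rho*vel^2/2) / 1000
dP = 0.012478 * (766.40/0.14816) * (1000*2.5262^2/2) / 1000
dP = 205.96 kPa


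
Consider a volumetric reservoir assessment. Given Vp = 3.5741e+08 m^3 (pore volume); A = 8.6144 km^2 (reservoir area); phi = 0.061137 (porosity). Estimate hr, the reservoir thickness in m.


hr = Vp / (A * 1e6 * phi)
hr = 3.5741e+08 / (8.6144 * 1e6 * 0.061137)
hr = 678.64 m


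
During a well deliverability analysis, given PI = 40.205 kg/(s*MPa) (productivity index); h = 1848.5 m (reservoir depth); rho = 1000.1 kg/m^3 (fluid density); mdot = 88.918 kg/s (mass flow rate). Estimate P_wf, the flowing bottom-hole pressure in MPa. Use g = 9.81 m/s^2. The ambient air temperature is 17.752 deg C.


Step 1: P_i = rho*g*h/1e6 = 1000.1*9.81*1848.5/1e6 = 18.13560 MPa
Step 2: P_wf = P_i - mdot/PI = 18.13560 - 88.918/40.205 = 15.924 MPa
P_wf = 15.924 MPa


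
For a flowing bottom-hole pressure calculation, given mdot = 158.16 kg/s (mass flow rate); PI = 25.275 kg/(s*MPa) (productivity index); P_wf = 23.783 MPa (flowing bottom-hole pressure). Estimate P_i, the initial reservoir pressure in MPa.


P_i = P_wf + mdot / PI
P_i = 23.783 + 158.16 / 25.275
P_i = 30.041 MPa


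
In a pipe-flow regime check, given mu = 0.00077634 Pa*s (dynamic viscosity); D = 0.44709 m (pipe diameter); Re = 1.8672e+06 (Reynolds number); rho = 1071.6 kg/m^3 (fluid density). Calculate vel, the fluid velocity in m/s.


vel = Re * mu / (rho * D)
vel = 1.8672e+06 * 0.00077634 / (1071.6 * 0.44709)
vel = 3.0256 m/s


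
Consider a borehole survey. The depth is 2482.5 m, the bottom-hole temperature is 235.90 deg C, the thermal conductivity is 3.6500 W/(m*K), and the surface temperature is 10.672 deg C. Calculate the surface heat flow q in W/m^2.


Step 1: grad = (T_d - T_surf)/d * 1000 = (235.9 - 10.672)/2482.5 * 1000 = 90.72628 deg C/km
Step 2: q = k * grad / 1000 = 3.65 * 90.72628 / 1000 = 0.33115 W/m^2
q = 0.33115 W/m^2


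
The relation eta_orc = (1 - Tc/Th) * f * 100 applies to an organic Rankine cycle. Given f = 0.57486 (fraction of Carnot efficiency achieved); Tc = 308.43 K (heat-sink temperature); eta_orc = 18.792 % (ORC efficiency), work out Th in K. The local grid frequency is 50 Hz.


Th = Tc / (1 - (eta_orc/100)/f)
Th = 308.43 / (1 - (18.792/100)/0.57486)
Th = 458.22 K


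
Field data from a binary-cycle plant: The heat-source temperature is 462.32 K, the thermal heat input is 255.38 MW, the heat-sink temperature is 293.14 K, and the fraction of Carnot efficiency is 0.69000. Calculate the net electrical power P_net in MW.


Step 1: eta = (1 - Tc/Th)*f = (1 - 293.14/462.32)*0.69 = 0.2524965
Step 2: P_net = eta * Q_in = 0.2524965 * 255.38 = 64.483 MW
P_net = 64.483 MW


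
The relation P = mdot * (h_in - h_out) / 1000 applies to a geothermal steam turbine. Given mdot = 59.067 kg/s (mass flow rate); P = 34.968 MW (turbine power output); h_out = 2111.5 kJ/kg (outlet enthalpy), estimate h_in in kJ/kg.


h_in = h_out + P * 1000 / mdot
h_in = 2111.5 + 34.968 * 1000 / 59.067
h_in = 2703.5 kJ/kg


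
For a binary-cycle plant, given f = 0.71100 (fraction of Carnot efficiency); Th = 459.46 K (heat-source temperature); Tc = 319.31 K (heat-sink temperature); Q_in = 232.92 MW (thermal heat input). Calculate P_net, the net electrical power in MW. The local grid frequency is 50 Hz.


Step 1: eta = (1 - Tc/Th)*f = (1 - 319.31/459.46)*0.711 = 0.2168777
Step 2: P_net = eta * Q_in = 0.2168777 * 232.92 = 50.515 MW
P_net = 50.515 MW


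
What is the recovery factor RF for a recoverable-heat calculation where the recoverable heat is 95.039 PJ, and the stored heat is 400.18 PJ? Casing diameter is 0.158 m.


RF = Q_rec / Q_s
RF = 95.039 / 400.18
RF = 0.23749


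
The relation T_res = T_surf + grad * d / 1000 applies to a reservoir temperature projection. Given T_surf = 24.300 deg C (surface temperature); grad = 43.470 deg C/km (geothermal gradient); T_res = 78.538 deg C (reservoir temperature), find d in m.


d = (T_res - T_surf) / grad * 1000
d = (78.538 - 24.300) / 43.470 * 1000
d = 1247.7 m


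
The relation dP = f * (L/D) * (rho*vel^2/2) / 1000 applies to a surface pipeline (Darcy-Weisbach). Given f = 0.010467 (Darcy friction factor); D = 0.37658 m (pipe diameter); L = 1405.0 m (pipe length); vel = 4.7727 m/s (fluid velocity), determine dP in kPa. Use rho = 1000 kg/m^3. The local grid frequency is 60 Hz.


dP = f * (L/D) * (rho*vel^2/2) / 1000
dP = 0.010467 * (1405.0/0.37658) * (1000*4.7727^2/2) / 1000
dP = 444.77 kPa


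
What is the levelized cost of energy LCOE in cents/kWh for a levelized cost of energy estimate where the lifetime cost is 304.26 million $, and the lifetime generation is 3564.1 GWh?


LCOE = C_tot / E_tot * 100
LCOE = 304.26 / 3564.1 * 100
LCOE = 8.5368 cents/kWh


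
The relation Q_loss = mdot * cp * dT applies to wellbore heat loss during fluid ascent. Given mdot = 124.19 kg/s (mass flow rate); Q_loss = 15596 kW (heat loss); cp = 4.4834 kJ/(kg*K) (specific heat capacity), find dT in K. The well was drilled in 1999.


dT = Q_loss / (mdot * cp)
dT = 15596 / (124.19 * 4.4834)
dT = 28.010 K


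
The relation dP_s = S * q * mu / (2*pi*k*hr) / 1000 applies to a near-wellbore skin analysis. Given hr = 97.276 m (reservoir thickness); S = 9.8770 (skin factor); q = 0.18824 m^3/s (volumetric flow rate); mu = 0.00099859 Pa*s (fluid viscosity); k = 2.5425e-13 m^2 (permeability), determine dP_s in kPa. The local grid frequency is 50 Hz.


dP_s = S * q * mu / (2*pi*k*hr) / 1000
dP_s = 9.8770 * 0.18824 * 0.00099859 / (2*pi*2.5425e-13*97.276) / 1000
dP_s = 11948 kPa


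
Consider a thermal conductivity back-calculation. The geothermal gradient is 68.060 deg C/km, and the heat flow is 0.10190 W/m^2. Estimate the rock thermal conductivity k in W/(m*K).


k = q / (grad / 1000)
k = 0.10190 / (68.060 / 1000)
k = 1.4972 W/(m*K)


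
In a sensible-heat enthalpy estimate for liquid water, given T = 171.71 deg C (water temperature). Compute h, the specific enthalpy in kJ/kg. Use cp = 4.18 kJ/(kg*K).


h = cp * T
h = 4.18 * 171.71
h = 717.75 kJ/kg


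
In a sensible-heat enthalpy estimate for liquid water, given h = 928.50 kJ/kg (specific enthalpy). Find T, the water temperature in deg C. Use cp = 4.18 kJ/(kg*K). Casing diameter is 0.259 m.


T = h / cp
T = 928.50 / 4.18
T = 222.13 deg C


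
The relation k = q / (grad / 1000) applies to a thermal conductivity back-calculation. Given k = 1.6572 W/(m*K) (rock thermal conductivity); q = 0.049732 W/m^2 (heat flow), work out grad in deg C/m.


grad = q / k * 1000
grad = 0.049732 / 1.6572 * 1000
grad = 30.00965 deg C/km
Convert: 30.00965 deg C/km * 0.001 = 0.030010 deg C/m
grad = 0.030010 deg C/m


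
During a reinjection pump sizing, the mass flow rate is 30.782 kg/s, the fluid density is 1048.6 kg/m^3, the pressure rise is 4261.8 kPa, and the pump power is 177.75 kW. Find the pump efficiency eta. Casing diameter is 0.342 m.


eta = mdot * dP / (rho * P_pump)
eta = 30.782 * 4261.8 / (1048.6 * 177.75)
eta = 0.70383


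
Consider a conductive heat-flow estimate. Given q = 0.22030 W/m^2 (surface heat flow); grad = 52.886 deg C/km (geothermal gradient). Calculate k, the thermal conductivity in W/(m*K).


k = q * 1000 / grad
k = 0.22030 * 1000 / 52.886
k = 4.1656 W/(m*K)


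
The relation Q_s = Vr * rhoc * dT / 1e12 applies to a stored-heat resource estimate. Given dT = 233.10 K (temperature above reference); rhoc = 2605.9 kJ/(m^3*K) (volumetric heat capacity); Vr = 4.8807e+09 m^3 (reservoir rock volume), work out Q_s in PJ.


Q_s = Vr * rhoc * dT / 1e12
Q_s = 4.8807e+09 * 2605.9 * 233.10 / 1e12
Q_s = 2964.7 PJ


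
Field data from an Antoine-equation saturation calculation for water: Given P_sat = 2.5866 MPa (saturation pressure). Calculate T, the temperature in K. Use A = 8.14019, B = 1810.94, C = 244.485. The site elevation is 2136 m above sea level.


T = B / (A - log10(P_sat * 760 / 0.101325)) - C
T = 1810.94 / (8.14019 - log10(2.5866 * 760 / 0.101325)) - 244.485
T = 225.6004 deg C
Convert to K: 225.6004 + 273.15 = 498.75 K
T = 498.75 K


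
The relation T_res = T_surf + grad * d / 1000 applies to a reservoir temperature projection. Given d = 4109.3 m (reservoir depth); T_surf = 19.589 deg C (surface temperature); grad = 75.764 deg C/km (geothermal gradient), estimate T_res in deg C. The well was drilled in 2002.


T_res = T_surf + grad * d / 1000
T_res = 19.589 + 75.764 * 4109.3 / 1000
T_res = 330.93 deg C


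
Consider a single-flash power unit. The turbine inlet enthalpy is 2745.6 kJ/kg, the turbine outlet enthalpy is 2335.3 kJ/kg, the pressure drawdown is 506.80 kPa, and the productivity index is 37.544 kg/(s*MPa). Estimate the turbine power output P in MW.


Step 1: mdot = PI * dP / 1000 = 37.544 * 506.8 / 1000 = 19.02730 kg/s
Step 2: P = mdot*(h_in - h_out)/1000 = 19.02730*(2745.6 - 2335.3)/1000 = 7.8069 MW
P = 7.8069 MW


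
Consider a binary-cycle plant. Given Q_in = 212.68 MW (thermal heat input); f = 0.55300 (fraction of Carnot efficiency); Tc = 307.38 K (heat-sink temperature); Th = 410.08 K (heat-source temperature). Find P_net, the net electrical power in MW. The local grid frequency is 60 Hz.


Step 1: eta = (1 - Tc/Th)*f = (1 - 307.38/410.08)*0.553 = 0.1384927
Step 2: P_net = eta * Q_in = 0.1384927 * 212.68 = 29.455 MW
P_net = 29.455 MW


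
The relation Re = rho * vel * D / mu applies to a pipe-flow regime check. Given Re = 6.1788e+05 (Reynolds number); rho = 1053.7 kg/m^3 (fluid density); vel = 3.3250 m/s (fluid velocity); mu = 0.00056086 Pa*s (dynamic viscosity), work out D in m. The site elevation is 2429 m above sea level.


D = Re * mu / (rho * vel)
D = 6.1788e+05 * 0.00056086 / (1053.7 * 3.3250)
D = 0.098912 m


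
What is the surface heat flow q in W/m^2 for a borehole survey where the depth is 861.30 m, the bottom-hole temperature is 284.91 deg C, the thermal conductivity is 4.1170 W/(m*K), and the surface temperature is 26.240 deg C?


Step 1: grad = (T_d - T_surf)/d * 1000 = (284.91 - 26.24)/861.3 * 1000 = 300.3251 deg C/km
Step 2: q = k * grad / 1000 = 4.117 * 300.3251 / 1000 = 1.2364 W/m^2
q = 1.2364 W/m^2


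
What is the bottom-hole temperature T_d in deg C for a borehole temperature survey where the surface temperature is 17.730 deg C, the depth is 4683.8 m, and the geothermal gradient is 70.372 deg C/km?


T_d = T_surf + grad * d / 1000
T_d = 17.730 + 70.372 * 4683.8 / 1000
T_d = 347.34 deg C


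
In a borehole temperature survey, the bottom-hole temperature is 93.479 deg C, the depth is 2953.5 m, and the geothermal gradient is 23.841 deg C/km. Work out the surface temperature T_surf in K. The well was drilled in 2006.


T_surf = T_d - grad * d / 1000
T_surf = 93.479 - 23.841 * 2953.5 / 1000
T_surf = 23.06461 deg C
Convert to K: 23.06461 + 273.15 = 296.21 K
T_surf = 296.21 K


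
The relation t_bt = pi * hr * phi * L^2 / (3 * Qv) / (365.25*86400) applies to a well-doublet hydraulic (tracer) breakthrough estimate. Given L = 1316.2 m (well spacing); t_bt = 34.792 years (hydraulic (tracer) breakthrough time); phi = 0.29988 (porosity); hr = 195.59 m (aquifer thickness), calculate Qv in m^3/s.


Qv = pi*hr*phi*L^2 / (3*t_bt*365.25*86400)
Qv = pi*195.59*0.29988*1316.2^2 / (3*34.792*365.25*86400)
Qv = 0.096913 m^3/s


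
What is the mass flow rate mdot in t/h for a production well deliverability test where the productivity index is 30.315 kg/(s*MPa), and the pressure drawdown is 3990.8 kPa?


mdot = PI * dP / 1000
mdot = 30.315 * 3990.8 / 1000
mdot = 120.9811 kg/s
Convert: 120.9811 kg/s * 3.6 = 435.53 t/h
mdot = 435.53 t/h


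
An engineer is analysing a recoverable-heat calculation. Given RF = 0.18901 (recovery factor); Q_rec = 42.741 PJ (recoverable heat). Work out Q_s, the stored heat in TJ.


Q_s = Q_rec / RF
Q_s = 42.741 / 0.18901
Q_s = 226.1309 PJ
Convert: 226.1309 PJ * 1000.0 = 2.2613e+05 TJ
Q_s = 2.2613e+05 TJ


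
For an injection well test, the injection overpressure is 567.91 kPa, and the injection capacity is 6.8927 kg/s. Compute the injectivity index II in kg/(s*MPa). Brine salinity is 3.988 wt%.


II = mdot * 1000 / dP
II = 6.8927 * 1000 / 567.91
II = 12.137 kg/(s*MPa)


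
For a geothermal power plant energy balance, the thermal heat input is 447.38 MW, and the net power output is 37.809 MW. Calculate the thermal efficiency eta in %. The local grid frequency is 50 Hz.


eta = W_net / Q_in * 100
eta = 37.809 / 447.38 * 100
eta = 8.4512 %


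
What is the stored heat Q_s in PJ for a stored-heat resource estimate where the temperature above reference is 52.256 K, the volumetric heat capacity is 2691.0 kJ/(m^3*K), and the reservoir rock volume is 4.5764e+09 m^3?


Q_s = Vr * rhoc * dT / 1e12
Q_s = 4.5764e+09 * 2691.0 * 52.256 / 1e12
Q_s = 643.54 PJ


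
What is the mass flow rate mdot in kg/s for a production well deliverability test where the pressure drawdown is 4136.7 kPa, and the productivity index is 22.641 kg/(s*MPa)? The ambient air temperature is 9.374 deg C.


mdot = PI * dP / 1000
mdot = 22.641 * 4136.7 / 1000
mdot = 93.659 kg/s


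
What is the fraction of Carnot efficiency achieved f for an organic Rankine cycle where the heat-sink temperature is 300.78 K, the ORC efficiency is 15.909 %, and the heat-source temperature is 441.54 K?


f = (eta_orc/100) / (1 - Tc/Th)
f = (15.909/100) / (1 - 300.78/441.54)
f = 0.49904


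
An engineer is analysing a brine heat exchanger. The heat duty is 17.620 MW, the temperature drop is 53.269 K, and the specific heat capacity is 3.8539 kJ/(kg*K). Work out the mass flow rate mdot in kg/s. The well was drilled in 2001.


mdot = Q * 1000 / (cp * dT)
mdot = 17.620 * 1000 / (3.8539 * 53.269)
mdot = 85.828 kg/s


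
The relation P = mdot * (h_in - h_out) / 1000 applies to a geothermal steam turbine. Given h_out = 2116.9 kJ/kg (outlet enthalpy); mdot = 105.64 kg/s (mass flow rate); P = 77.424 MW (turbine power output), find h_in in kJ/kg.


h_in = h_out + P * 1000 / mdot
h_in = 2116.9 + 77.424 * 1000 / 105.64
h_in = 2849.8 kJ/kg


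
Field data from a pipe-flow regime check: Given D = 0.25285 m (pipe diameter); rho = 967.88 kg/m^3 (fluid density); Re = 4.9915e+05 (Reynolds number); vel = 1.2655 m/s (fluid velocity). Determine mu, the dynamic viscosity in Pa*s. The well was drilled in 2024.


mu = rho * vel * D / Re
mu = 967.88 * 1.2655 * 0.25285 / 4.9915e+05
mu = 0.00062046 Pa*s


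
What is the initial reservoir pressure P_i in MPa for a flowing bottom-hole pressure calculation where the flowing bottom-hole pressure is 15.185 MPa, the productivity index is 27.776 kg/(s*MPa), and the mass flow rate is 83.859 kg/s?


P_i = P_wf + mdot / PI
P_i = 15.185 + 83.859 / 27.776
P_i = 18.204 MPa


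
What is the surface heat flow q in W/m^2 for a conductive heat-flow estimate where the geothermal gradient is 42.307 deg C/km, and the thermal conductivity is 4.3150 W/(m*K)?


q = k * grad / 1000
q = 4.3150 * 42.307 / 1000
q = 0.18255 W/m^2


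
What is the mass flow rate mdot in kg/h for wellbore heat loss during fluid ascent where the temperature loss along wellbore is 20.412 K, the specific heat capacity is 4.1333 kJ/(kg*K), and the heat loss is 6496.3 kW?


mdot = Q_loss / (cp * dT)
mdot = 6496.3 / (4.1333 * 20.412)
mdot = 76.99873 kg/s
Convert: 76.99873 kg/s * 3600.0 = 2.7720e+05 kg/h
mdot = 2.7720e+05 kg/h


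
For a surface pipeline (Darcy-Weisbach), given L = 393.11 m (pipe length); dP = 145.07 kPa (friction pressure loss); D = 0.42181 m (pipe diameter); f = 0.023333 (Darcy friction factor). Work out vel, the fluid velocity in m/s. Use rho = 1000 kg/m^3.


vel = sqrt(dP*1000*2*D / (f*L*rho))
vel = sqrt(145.07*1000*2*0.42181 / (0.023333*393.11*1000))
vel = 3.6527 m/s


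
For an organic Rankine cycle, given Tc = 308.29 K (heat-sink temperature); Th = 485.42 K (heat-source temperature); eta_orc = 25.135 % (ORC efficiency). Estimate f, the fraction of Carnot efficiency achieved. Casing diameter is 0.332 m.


f = (eta_orc/100) / (1 - Tc/Th)
f = (25.135/100) / (1 - 308.29/485.42)
f = 0.68882


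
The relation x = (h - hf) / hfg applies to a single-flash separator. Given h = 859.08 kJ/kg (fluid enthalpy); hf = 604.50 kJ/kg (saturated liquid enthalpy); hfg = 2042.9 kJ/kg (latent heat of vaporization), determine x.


x = (h - hf) / hfg
x = (859.08 - 604.50) / 2042.9
x = 0.12462


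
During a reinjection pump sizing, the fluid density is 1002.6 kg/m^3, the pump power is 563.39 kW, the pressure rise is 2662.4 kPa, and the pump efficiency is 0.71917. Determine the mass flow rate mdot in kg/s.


mdot = P_pump * rho * eta / dP
mdot = 563.39 * 1002.6 * 0.71917 / 2662.4
mdot = 152.58 kg/s


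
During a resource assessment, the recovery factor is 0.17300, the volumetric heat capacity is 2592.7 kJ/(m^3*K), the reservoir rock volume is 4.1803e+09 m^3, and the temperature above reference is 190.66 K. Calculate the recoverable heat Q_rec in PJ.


Step 1: Q_s = Vr*rhoc*dT/1e12 = 4.1803e+09*2592.7*190.66/1e12 = 2066.423 PJ
Step 2: Q_rec = Q_s * RF = 2066.423 * 0.173 = 357.49 PJ
Q_rec = 357.49 PJ


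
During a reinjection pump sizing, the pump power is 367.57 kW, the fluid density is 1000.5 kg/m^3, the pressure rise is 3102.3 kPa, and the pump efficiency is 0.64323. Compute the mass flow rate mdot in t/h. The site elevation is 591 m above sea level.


mdot = P_pump * rho * eta / dP
mdot = 367.57 * 1000.5 * 0.64323 / 3102.3
mdot = 76.24997 kg/s
Convert: 76.24997 kg/s * 3.6 = 274.50 t/h
mdot = 274.50 t/h


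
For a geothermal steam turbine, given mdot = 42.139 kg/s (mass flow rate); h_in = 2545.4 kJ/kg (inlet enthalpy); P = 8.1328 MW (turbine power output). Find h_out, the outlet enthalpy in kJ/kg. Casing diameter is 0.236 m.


h_out = h_in - P * 1000 / mdot
h_out = 2545.4 - 8.1328 * 1000 / 42.139
h_out = 2352.4 kJ/kg


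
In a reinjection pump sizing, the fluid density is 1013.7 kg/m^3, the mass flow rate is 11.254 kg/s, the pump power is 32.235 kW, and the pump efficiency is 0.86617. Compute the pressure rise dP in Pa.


dP = P_pump * rho * eta / mdot
dP = 32.235 * 1013.7 * 0.86617 / 11.254
dP = 2514.973 kPa
Convert: 2514.973 kPa * 1000.0 = 2.5150e+06 Pa
dP = 2.5150e+06 Pa


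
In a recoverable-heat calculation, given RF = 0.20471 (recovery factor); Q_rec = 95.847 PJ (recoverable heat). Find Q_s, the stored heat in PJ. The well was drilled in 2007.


Q_s = Q_rec / RF
Q_s = 95.847 / 0.20471
Q_s = 468.21 PJ


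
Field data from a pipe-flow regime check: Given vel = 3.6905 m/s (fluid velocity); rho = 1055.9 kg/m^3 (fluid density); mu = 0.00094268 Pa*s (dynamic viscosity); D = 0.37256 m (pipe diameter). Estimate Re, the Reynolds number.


Re = rho * vel * D / mu
Re = 1055.9 * 3.6905 * 0.37256 / 0.00094268
Re = 1.5401e+06


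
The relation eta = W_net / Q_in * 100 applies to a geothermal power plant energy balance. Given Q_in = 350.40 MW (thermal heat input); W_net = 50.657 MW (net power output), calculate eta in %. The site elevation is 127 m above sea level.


eta = W_net / Q_in * 100
eta = 50.657 / 350.40 * 100
eta = 14.457 %


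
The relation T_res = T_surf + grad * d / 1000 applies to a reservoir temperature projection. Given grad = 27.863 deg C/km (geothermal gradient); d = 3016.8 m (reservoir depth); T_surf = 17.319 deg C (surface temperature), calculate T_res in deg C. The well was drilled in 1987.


T_res = T_surf + grad * d / 1000
T_res = 17.319 + 27.863 * 3016.8 / 1000
T_res = 101.38 deg C


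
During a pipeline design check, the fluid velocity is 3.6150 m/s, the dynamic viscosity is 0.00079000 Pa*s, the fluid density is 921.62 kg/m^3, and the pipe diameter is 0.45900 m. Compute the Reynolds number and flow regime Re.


Step 1: Re = rho*vel*D/mu = 921.62*3.615*0.459/0.00079 = 1.9357e+06
Step 2: Re = 1.9357e+06 > 4000, so flow is turbulent.
Re = 1.9357e+06 (turbulent)


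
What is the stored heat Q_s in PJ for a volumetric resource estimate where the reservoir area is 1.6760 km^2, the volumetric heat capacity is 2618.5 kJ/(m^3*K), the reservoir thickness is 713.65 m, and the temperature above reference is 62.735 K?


Step 1: Vr = A*1e6*hr = 1.676*1e6*713.65 = 1.196077e+09 m^3
Step 2: Q_s = Vr*rhoc*dT/1e12 = 1.196077e+09*2618.5*62.735/1e12 = 196.48 PJ
Q_s = 196.48 PJ


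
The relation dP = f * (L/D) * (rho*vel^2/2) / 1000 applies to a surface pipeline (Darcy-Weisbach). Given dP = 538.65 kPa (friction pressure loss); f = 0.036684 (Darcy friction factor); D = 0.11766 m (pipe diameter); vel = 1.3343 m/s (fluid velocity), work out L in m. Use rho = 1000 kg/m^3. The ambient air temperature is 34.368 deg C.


L = dP*1000*D / (f*rho*vel^2/2)
L = 538.65*1000*0.11766 / (0.036684*1000*1.3343^2/2)
L = 1940.8 m


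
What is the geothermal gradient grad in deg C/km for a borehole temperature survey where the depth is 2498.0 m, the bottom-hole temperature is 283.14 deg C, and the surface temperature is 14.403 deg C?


grad = (T_d - T_surf) / d * 1000
grad = (283.14 - 14.403) / 2498.0 * 1000
grad = 107.58 deg C/km


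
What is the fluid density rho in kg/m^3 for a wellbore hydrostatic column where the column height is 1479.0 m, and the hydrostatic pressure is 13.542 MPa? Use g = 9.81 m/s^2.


rho = P * 1e6 / (g * h)
rho = 13.542 * 1e6 / (9.81 * 1479.0)
rho = 933.35 kg/m^3


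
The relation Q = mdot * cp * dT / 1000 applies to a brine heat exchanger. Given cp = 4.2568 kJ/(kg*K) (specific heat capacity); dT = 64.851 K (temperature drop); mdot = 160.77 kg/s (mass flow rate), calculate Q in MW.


Q = mdot * cp * dT / 1000
Q = 160.77 * 4.2568 * 64.851 / 1000
Q = 44.382 MW


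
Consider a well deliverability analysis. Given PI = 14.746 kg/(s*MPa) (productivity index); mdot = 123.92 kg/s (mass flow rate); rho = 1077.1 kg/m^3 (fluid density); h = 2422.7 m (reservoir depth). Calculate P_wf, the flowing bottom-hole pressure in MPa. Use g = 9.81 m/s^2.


Step 1: P_i = rho*g*h/1e6 = 1077.1*9.81*2422.7/1e6 = 25.59910 MPa
Step 2: P_wf = P_i - mdot/PI = 25.59910 - 123.92/14.746 = 17.195 MPa
P_wf = 17.195 MPa


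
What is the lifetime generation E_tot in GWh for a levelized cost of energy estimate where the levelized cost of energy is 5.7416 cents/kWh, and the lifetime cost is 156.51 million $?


E_tot = C_tot / LCOE * 100
E_tot = 156.51 / 5.7416 * 100
E_tot = 2725.9 GWh


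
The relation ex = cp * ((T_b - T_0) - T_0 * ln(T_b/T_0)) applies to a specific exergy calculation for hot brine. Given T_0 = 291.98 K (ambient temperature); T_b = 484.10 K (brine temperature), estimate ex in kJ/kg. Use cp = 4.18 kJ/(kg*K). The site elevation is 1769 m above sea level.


ex = cp * ((T_b - T_0) - T_0 * ln(T_b/T_0))
ex = 4.18 * ((484.10 - 291.98) - 291.98 * ln(484.10/291.98))
ex = 185.98 kJ/kg


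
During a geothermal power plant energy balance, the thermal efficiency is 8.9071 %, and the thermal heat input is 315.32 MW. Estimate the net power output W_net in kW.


W_net = eta / 100 * Q_in
W_net = 8.9071 / 100 * 315.32
W_net = 28.08587 MW
Convert: 28.08587 MW * 1000.0 = 28086 kW
W_net = 28086 kW


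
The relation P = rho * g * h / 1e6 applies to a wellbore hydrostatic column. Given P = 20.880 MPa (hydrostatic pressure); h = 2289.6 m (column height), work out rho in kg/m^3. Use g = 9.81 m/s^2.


rho = P * 1e6 / (g * h)
rho = 20.880 * 1e6 / (9.81 * 2289.6)
rho = 929.61 kg/m^3


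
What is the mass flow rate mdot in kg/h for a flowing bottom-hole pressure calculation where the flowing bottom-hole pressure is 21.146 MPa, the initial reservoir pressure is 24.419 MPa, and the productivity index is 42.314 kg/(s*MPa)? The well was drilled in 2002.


mdot = (P_i - P_wf) * PI
mdot = (24.419 - 21.146) * 42.314
mdot = 138.4937 kg/s
Convert: 138.4937 kg/s * 3600.0 = 4.9858e+05 kg/h
mdot = 4.9858e+05 kg/h


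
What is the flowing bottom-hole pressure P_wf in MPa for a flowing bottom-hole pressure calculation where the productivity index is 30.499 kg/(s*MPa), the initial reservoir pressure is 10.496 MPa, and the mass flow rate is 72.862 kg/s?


P_wf = P_i - mdot / PI
P_wf = 10.496 - 72.862 / 30.499
P_wf = 8.1070 MPa


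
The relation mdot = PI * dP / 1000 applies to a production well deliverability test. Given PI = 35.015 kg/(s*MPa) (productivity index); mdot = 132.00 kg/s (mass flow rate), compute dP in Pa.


dP = mdot * 1000 / PI
dP = 132.00 * 1000 / 35.015
dP = 3769.813 kPa
Convert: 3769.813 kPa * 1000.0 = 3.7698e+06 Pa
dP = 3.7698e+06 Pa


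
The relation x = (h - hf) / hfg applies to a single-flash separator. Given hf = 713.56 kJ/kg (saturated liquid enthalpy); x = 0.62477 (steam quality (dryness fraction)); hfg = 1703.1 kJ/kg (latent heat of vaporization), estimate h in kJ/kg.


h = hf + x * hfg
h = 713.56 + 0.62477 * 1703.1
h = 1777.6 kJ/kg


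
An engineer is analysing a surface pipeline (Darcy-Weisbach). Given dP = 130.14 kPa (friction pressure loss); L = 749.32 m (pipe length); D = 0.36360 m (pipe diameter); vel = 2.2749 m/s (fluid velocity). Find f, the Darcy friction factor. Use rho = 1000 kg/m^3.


f = dP*1000 / ((L/D)*(rho*vel^2/2))
f = 130.14*1000 / ((749.32/0.36360)*(1000*2.2749^2/2))
f = 0.024405


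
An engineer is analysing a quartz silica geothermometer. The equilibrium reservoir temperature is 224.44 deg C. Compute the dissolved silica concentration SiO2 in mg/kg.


SiO2 = 10^(5.19 - 1309/(T_eq + 273.15))
SiO2 = 10^(5.19 - 1309/(224.44 + 273.15))
SiO2 = 362.51 mg/kg


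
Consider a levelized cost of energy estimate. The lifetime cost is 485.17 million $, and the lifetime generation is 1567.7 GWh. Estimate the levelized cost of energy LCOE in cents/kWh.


LCOE = C_tot / E_tot * 100
LCOE = 485.17 / 1567.7 * 100
LCOE = 30.948 cents/kWh


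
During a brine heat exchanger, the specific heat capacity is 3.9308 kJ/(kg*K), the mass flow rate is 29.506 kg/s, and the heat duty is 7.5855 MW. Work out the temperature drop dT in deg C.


dT = Q * 1000 / (mdot * cp)
dT = 7.5855 * 1000 / (29.506 * 3.9308)
dT = 65.40229 K
Convert (temperature difference, 1 K = 1 deg C): 65.40229 K = 65.40229 deg C
dT = 65.402 deg C


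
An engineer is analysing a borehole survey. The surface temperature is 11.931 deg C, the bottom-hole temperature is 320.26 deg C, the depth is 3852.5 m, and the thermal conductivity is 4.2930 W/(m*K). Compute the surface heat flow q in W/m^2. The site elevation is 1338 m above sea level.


Step 1: grad = (T_d - T_surf)/d * 1000 = (320.26 - 11.931)/3852.5 * 1000 = 80.03348 deg C/km
Step 2: q = k * grad / 1000 = 4.293 * 80.03348 / 1000 = 0.34358 W/m^2
q = 0.34358 W/m^2


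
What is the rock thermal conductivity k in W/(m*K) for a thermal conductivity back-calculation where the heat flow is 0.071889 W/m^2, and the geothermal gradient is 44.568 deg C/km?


k = q / (grad / 1000)
k = 0.071889 / (44.568 / 1000)
k = 1.6130 W/(m*K)


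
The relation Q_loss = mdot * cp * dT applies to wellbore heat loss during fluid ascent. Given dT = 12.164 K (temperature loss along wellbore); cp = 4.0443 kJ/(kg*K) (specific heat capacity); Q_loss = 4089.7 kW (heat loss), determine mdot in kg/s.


mdot = Q_loss / (cp * dT)
mdot = 4089.7 / (4.0443 * 12.164)
mdot = 83.133 kg/s


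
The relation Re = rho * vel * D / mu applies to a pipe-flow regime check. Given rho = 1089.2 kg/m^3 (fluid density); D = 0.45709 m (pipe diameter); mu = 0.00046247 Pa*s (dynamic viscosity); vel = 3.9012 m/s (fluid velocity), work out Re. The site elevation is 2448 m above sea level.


Re = rho * vel * D / mu
Re = 1089.2 * 3.9012 * 0.45709 / 0.00046247
Re = 4.1998e+06


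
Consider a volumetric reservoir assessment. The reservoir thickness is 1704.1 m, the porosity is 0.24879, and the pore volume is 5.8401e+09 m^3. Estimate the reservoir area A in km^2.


A = Vp / (1e6 * hr * phi)
A = 5.8401e+09 / (1e6 * 1704.1 * 0.24879)
A = 13.775 km^2


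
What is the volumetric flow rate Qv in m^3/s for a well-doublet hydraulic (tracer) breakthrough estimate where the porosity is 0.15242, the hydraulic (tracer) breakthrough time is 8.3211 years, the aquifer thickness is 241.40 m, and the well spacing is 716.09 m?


Qv = pi*hr*phi*L^2 / (3*t_bt*365.25*86400)
Qv = pi*241.40*0.15242*716.09^2 / (3*8.3211*365.25*86400)
Qv = 0.075242 m^3/s


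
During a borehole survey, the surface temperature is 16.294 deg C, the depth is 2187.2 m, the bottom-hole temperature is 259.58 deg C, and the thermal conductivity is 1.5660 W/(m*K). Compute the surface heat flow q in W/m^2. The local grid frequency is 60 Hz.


Step 1: grad = (T_d - T_surf)/d * 1000 = (259.58 - 16.294)/2187.2 * 1000 = 111.2317 deg C/km
Step 2: q = k * grad / 1000 = 1.566 * 111.2317 / 1000 = 0.17419 W/m^2
q = 0.17419 W/m^2


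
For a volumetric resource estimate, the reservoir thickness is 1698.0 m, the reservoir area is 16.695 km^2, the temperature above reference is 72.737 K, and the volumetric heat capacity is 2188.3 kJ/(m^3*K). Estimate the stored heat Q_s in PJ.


Step 1: Vr = A*1e6*hr = 16.695*1e6*1698.0 = 2.834811e+10 m^3
Step 2: Q_s = Vr*rhoc*dT/1e12 = 2.834811e+10*2188.3*72.737/1e12 = 4512.2 PJ
Q_s = 4512.2 PJ


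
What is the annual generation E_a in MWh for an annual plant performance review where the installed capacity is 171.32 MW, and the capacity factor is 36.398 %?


E_a = CF / 100 * cap * 8760
E_a = 36.398 / 100 * 171.32 * 8760
E_a = 5.4625e+05 MWh


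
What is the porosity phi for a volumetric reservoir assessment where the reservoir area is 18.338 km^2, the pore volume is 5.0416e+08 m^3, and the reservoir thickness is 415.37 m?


phi = Vp / (A * 1e6 * hr)
phi = 5.0416e+08 / (18.338 * 1e6 * 415.37)
phi = 0.066188


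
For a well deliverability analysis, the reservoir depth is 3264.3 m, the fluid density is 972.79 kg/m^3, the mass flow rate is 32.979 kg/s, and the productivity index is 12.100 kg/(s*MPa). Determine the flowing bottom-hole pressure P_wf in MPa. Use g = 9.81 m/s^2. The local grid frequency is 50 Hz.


Step 1: P_i = rho*g*h/1e6 = 972.79*9.81*3264.3/1e6 = 31.15144 MPa
Step 2: P_wf = P_i - mdot/PI = 31.15144 - 32.979/12.1 = 28.426 MPa
P_wf = 28.426 MPa


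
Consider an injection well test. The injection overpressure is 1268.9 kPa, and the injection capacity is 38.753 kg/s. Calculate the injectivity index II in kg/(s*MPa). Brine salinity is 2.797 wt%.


II = mdot * 1000 / dP
II = 38.753 * 1000 / 1268.9
II = 30.541 kg/(s*MPa)


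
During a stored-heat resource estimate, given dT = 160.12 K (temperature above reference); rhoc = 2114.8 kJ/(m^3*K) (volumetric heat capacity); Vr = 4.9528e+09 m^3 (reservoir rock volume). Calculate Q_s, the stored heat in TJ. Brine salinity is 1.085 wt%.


Q_s = Vr * rhoc * dT / 1e12
Q_s = 4.9528e+09 * 2114.8 * 160.12 / 1e12
Q_s = 1677.126 PJ
Convert: 1677.126 PJ * 1000.0 = 1.6771e+06 TJ
Q_s = 1.6771e+06 TJ


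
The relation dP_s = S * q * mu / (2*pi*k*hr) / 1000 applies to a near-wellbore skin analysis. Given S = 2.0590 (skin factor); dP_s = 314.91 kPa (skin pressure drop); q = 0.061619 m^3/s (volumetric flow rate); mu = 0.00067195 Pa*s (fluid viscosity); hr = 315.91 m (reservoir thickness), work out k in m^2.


k = S*q*mu / (2*pi*dP_s*1000*hr)
k = 2.0590*0.061619*0.00067195 / (2*pi*314.91*1000*315.91)
k = 1.3639e-13 m^2


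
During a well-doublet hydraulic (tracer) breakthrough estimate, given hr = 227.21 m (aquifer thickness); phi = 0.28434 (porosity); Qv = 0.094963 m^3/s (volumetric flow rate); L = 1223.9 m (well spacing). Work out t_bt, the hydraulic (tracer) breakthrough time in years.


t_bt = pi * hr * phi * L^2 / (3 * Qv) / (365.25*86400)
t_bt = pi * 227.21 * 0.28434 * 1223.9^2 / (3 * 0.094963) / (365.25*86400)
t_bt = 33.816 years


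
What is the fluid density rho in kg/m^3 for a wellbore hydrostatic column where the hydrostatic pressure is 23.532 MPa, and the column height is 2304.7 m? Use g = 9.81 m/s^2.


rho = P * 1e6 / (g * h)
rho = 23.532 * 1e6 / (9.81 * 2304.7)
rho = 1040.8 kg/m^3


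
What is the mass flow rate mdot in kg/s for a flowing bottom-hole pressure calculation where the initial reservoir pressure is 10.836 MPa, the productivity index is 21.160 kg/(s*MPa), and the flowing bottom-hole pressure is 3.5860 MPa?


mdot = (P_i - P_wf) * PI
mdot = (10.836 - 3.5860) * 21.160
mdot = 153.41 kg/s


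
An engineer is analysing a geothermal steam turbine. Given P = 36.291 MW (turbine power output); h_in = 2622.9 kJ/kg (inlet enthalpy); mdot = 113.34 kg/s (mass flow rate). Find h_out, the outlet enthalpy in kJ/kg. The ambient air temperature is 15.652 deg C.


h_out = h_in - P * 1000 / mdot
h_out = 2622.9 - 36.291 * 1000 / 113.34
h_out = 2302.7 kJ/kg


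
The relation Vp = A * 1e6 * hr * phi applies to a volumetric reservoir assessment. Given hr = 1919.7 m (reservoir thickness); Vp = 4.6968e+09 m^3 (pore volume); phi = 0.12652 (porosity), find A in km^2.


A = Vp / (1e6 * hr * phi)
A = 4.6968e+09 / (1e6 * 1919.7 * 0.12652)
A = 19.338 km^2


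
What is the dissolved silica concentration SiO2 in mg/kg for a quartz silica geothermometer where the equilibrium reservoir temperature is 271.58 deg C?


SiO2 = 10^(5.19 - 1309/(T_eq + 273.15))
SiO2 = 10^(5.19 - 1309/(271.58 + 273.15))
SiO2 = 612.31 mg/kg


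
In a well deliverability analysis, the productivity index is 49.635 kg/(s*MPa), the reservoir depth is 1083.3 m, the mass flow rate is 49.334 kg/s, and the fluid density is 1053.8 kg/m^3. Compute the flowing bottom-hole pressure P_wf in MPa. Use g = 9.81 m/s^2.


Step 1: P_i = rho*g*h/1e6 = 1053.8*9.81*1083.3/1e6 = 11.19891 MPa
Step 2: P_wf = P_i - mdot/PI = 11.19891 - 49.334/49.635 = 10.205 MPa
P_wf = 10.205 MPa


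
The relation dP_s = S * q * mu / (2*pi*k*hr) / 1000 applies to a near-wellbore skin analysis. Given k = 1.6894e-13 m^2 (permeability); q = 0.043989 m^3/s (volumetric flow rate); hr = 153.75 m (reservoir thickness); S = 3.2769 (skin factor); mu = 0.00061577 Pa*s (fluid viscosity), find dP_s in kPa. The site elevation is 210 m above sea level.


dP_s = S * q * mu / (2*pi*k*hr) / 1000
dP_s = 3.2769 * 0.043989 * 0.00061577 / (2*pi*1.6894e-13*153.75) / 1000
dP_s = 543.87 kPa


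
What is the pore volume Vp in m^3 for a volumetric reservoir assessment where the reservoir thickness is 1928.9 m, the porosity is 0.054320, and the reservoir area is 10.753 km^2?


Vp = A * 1e6 * hr * phi
Vp = 10.753 * 1e6 * 1928.9 * 0.054320
Vp = 1.1267e+09 m^3


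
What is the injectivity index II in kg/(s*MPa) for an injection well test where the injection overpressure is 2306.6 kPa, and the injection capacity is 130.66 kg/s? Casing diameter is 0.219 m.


II = mdot * 1000 / dP
II = 130.66 * 1000 / 2306.6
II = 56.646 kg/(s*MPa)


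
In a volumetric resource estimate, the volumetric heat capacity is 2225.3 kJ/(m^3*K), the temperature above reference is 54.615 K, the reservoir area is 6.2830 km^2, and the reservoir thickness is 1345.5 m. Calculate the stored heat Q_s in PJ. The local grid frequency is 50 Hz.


Step 1: Vr = A*1e6*hr = 6.283*1e6*1345.5 = 8.453776e+09 m^3
Step 2: Q_s = Vr*rhoc*dT/1e12 = 8.453776e+09*2225.3*54.615/1e12 = 1027.4 PJ
Q_s = 1027.4 PJ


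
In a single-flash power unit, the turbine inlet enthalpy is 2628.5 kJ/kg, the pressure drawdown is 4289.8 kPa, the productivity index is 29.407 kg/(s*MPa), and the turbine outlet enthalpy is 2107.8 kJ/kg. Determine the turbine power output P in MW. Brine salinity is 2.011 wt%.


Step 1: mdot = PI * dP / 1000 = 29.407 * 4289.8 / 1000 = 126.1501 kg/s
Step 2: P = mdot*(h_in - h_out)/1000 = 126.1501*(2628.5 - 2107.8)/1000 = 65.686 MW
P = 65.686 MW


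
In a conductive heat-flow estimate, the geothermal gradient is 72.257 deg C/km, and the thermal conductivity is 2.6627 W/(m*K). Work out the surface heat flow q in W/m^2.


q = k * grad / 1000
q = 2.6627 * 72.257 / 1000
q = 0.19240 W/m^2


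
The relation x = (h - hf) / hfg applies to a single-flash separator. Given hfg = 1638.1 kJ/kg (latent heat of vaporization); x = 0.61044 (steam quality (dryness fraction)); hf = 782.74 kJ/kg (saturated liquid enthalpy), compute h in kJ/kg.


h = hf + x * hfg
h = 782.74 + 0.61044 * 1638.1
h = 1782.7 kJ/kg


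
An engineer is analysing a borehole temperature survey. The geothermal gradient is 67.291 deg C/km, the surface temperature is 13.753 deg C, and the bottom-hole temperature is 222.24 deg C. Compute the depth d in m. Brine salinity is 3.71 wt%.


d = (T_d - T_surf) / grad * 1000
d = (222.24 - 13.753) / 67.291 * 1000
d = 3098.3 m


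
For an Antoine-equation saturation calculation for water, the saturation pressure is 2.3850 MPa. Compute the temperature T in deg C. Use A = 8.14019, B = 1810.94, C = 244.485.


T = B / (A - log10(P_sat * 760 / 0.101325)) - C
T = 1810.94 / (8.14019 - log10(2.3850 * 760 / 0.101325)) - 244.485
T = 221.34 deg C


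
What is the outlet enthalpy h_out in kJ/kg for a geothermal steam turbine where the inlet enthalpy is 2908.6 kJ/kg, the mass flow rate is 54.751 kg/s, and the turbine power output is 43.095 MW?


h_out = h_in - P * 1000 / mdot
h_out = 2908.6 - 43.095 * 1000 / 54.751
h_out = 2121.5 kJ/kg


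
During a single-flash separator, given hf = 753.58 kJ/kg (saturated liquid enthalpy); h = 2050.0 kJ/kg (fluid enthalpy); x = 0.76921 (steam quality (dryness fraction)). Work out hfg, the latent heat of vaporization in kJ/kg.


hfg = (h - hf) / x
hfg = (2050.0 - 753.58) / 0.76921
hfg = 1685.4 kJ/kg


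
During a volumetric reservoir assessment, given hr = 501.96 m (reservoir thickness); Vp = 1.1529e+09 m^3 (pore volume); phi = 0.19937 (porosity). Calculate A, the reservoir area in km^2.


A = Vp / (1e6 * hr * phi)
A = 1.1529e+09 / (1e6 * 501.96 * 0.19937)
A = 11.520 km^2


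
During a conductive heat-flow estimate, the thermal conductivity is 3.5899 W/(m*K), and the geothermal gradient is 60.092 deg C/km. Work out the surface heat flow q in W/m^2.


q = k * grad / 1000
q = 3.5899 * 60.092 / 1000
q = 0.21572 W/m^2


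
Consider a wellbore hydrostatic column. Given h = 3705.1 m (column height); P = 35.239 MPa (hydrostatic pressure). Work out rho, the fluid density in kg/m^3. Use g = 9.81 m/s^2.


rho = P * 1e6 / (g * h)
rho = 35.239 * 1e6 / (9.81 * 3705.1)
rho = 969.52 kg/m^3


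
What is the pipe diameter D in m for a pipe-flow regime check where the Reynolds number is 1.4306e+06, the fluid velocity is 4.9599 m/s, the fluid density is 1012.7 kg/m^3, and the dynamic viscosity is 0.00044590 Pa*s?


D = Re * mu / (rho * vel)
D = 1.4306e+06 * 0.00044590 / (1012.7 * 4.9599)
D = 0.12700 m


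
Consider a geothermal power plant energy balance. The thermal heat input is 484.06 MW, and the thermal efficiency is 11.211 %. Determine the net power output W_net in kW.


W_net = eta / 100 * Q_in
W_net = 11.211 / 100 * 484.06
W_net = 54.26797 MW
Convert: 54.26797 MW * 1000.0 = 54268 kW
W_net = 54268 kW


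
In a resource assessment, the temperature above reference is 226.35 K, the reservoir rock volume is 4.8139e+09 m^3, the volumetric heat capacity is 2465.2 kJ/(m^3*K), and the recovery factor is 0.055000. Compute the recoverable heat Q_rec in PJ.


Step 1: Q_s = Vr*rhoc*dT/1e12 = 4.8139e+09*2465.2*226.35/1e12 = 2686.147 PJ
Step 2: Q_rec = Q_s * RF = 2686.147 * 0.055 = 147.74 PJ
Q_rec = 147.74 PJ


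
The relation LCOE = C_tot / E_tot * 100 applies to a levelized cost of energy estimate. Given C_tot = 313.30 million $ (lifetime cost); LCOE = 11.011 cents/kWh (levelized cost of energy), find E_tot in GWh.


E_tot = C_tot / LCOE * 100
E_tot = 313.30 / 11.011 * 100
E_tot = 2845.3 GWh
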